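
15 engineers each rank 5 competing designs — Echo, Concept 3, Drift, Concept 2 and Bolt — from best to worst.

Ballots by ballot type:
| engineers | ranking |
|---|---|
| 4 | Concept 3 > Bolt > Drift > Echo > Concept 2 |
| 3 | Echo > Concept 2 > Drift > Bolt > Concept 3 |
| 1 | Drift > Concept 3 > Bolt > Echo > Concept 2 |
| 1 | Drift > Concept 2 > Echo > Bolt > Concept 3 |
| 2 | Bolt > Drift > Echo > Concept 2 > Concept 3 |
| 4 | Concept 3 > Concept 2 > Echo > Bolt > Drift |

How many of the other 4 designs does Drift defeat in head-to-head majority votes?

2

Drift against each rival (15 engineers):
Drift vs Echo: Drift wins 8–7.
Drift vs Concept 3: Drift preferred on 3+1+1+2 = 7 ballots; Concept 3 wins 8–7.
Drift vs Concept 2: Drift, 8–7.
Drift vs Bolt: Bolt, 10–5.
Drift beats Echo, Concept 2; loses to Concept 3, Bolt — 2 pairwise wins.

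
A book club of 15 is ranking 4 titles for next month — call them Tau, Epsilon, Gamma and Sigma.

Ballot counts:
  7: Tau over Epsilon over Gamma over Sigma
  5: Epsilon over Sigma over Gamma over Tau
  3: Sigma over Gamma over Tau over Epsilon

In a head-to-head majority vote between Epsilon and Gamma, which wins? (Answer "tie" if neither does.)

Epsilon

Ballots ranking Epsilon above Gamma: 7 + 5 = 12.
Ballots ranking Gamma above Epsilon: 15 − 12 = 3.
Epsilon wins the head-to-head 12–3.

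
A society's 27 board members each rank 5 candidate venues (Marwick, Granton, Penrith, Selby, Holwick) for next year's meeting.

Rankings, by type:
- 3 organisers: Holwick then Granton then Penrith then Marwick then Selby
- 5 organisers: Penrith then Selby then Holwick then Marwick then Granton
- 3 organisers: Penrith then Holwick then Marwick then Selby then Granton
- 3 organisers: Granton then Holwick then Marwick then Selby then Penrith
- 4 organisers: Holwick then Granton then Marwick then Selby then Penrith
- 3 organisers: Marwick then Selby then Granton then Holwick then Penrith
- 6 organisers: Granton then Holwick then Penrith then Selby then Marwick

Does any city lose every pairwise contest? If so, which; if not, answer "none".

Pairwise majorities:
Marwick vs Granton: 11 to 16, Granton.
Marwick vs Penrith: Penrith wins 17–10.
Marwick vs Selby: Marwick preferred on 3+3+3+4+3 = 16 ballots; Marwick wins 16–11.
Marwick–Holwick: Holwick 24–3.
Granton vs Penrith: Granton, 19–8.
Granton–Selby: Granton 16–11.
Granton vs Holwick: Holwick wins 15–12.
Penrith vs Selby: Penrith wins 17–10.
Penrith vs Holwick: Penrith preferred on 5+3 = 8 ballots; Holwick wins 19–8.
Selby vs Holwick: Selby preferred on 5+3 = 8 ballots; Holwick wins 19–8.
Selby loses to every other city — it is the Condorcet loser.

Selby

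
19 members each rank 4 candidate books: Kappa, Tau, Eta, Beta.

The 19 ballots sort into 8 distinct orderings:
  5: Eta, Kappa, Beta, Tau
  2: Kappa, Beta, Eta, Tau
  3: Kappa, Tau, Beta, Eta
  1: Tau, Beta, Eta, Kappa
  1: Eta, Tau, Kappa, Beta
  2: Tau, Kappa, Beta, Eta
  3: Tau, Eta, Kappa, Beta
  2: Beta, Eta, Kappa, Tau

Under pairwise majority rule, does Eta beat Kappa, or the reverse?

Ballots ranking Eta above Kappa: 5 + 1 + 1 + 3 + 2 = 12.
Ballots ranking Kappa above Eta: 19 − 12 = 7.
Eta wins the head-to-head 12–7.

Eta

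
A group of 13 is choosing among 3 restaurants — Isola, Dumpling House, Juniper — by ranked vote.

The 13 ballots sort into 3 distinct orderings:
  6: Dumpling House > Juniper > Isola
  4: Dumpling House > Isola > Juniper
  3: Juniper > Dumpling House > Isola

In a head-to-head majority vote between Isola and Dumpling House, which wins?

Dumpling House

No ballot ranks Isola above Dumpling House: 0.
Ballots ranking Dumpling House above Isola: 13 − 0 = 13.
Dumpling House wins the head-to-head 13–0.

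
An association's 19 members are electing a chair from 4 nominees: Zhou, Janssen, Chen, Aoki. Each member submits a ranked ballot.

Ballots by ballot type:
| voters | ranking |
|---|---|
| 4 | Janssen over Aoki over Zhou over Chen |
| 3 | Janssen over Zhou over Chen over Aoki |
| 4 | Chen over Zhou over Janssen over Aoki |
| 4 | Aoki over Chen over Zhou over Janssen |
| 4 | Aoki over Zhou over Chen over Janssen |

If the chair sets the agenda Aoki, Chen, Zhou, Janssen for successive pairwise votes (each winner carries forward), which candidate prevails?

Janssen

Round 1: Aoki vs Chen — 12–7, Aoki advances.
Round 2: Aoki vs Zhou — 12–7, Aoki advances.
Round 3: Aoki vs Janssen — 8–11, Janssen advances.
The agenda winner is Janssen.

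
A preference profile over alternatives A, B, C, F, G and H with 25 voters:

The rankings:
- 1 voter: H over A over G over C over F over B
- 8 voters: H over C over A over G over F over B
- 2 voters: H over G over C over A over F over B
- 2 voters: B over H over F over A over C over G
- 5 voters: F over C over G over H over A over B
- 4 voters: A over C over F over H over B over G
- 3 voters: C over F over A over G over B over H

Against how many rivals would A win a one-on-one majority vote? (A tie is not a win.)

3

A against each rival (25 voters):
A vs B: A, 23–2.
A vs C: C wins 18–7.
A vs F: A is ranked higher on 1+8+2+4 = 15 ballots, F on 10. A wins 15–10.
A vs G: A, 18–7.
A vs H: H, 18–7.
A beats B, F, G; loses to C, H — 3 pairwise wins.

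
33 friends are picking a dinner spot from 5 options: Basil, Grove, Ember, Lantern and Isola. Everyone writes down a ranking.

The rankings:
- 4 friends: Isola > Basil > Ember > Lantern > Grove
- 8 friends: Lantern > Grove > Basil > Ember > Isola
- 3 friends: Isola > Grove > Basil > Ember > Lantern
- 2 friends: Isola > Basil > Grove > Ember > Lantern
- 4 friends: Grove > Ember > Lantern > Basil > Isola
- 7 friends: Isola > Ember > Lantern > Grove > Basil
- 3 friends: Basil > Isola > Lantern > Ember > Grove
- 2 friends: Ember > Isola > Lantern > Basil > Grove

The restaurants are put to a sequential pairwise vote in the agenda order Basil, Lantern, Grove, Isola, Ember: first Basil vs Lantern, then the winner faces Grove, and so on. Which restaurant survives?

Isola

Round 1: Basil vs Lantern — 12–21, Lantern advances.
Round 2: Lantern vs Grove — 24–9, Lantern advances.
Round 3: Lantern vs Isola — 12–21, Isola advances.
Round 4: Isola vs Ember — 19–14, Isola advances.
The agenda winner is Isola.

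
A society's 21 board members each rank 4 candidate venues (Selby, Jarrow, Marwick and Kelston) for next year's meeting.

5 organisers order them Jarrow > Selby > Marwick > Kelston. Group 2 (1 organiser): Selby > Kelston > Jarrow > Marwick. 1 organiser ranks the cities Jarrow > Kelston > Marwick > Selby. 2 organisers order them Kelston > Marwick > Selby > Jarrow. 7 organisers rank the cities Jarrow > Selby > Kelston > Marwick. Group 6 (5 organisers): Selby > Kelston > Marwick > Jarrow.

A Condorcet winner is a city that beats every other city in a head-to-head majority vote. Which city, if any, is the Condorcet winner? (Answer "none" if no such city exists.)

Jarrow

Head-to-head results (21 organisers):
Selby vs Jarrow: 8 to 13, Jarrow.
Selby vs Marwick: 5+1+7+5 = 18 for Selby, 3 for Marwick — Selby by 18–3.
Selby vs Kelston: Selby preferred on 5+1+7+5 = 18 ballots; Selby wins 18–3.
Jarrow–Marwick: Jarrow 14–7.
Jarrow vs Kelston: 13 to 8, Jarrow.
Marwick vs Kelston: Kelston, 16–5.
Jarrow beats each of Selby, Marwick, Kelston — Jarrow is the Condorcet winner.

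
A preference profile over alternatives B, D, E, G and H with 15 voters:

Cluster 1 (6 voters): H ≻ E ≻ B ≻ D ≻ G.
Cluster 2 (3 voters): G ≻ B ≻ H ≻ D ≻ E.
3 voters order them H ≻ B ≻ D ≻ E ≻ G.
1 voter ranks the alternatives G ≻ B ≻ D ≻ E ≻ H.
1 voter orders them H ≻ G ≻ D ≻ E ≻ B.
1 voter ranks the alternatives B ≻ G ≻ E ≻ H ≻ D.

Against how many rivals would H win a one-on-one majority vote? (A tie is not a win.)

H against each rival (15 voters):
H vs B: H preferred on 6+3+1 = 10 ballots; H wins 10–5.
H vs D: H wins 14–1.
H–E: H 13–2.
H vs G: 6+3+1 = 10 for H, 5 for G — H by 10–5.
H beats B, D, E, G — 4 pairwise wins.

4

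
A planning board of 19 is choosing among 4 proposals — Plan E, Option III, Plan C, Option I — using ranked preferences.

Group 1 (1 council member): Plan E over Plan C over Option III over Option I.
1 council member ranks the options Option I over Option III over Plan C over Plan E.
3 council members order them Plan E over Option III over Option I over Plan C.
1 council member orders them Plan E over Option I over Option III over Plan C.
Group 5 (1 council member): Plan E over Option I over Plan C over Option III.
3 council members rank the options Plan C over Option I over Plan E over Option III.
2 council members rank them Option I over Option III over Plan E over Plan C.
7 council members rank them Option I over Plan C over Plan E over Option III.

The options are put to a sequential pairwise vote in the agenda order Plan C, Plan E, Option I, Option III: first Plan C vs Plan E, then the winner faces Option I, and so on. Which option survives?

Round 1: Plan C vs Plan E — 11–8, Plan C advances.
Round 2: Plan C vs Option I — 4–15, Option I advances.
Round 3: Option I vs Option III — 15–4, Option I advances.
The agenda winner is Option I.

Option I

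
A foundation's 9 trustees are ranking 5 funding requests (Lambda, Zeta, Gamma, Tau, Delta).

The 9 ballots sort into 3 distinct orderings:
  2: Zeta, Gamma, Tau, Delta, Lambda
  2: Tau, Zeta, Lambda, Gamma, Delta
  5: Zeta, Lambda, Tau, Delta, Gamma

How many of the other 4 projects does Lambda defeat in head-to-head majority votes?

3

Lambda against each rival (9 reviewers):
Lambda vs Zeta: 0 for Lambda, 9 for Zeta — Zeta by 9–0.
Lambda–Gamma: Lambda 7–2.
Lambda vs Tau: 5 for Lambda, 4 for Tau — Lambda by 5–4.
Lambda vs Delta: Lambda preferred on 2+5 = 7 ballots; Lambda wins 7–2.
Lambda beats Gamma, Tau, Delta; loses to Zeta — 3 pairwise wins.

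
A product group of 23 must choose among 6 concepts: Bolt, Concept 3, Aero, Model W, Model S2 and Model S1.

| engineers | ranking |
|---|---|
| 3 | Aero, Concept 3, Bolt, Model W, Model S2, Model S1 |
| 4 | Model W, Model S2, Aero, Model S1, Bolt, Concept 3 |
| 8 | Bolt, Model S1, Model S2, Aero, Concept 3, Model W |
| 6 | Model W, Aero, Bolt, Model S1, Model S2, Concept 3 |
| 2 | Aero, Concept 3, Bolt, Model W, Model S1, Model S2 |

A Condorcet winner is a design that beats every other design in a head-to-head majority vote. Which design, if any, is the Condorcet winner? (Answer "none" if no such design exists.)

Pairwise majorities:
Bolt–Concept 3: Bolt 18–5.
Bolt vs Aero: Aero wins 15–8.
Bolt vs Model W: Bolt wins 13–10.
Bolt vs Model S2: Bolt, 19–4.
Bolt–Model S1: Bolt 19–4.
Concept 3–Aero: Aero 23–0.
Concept 3 vs Model W: Concept 3, 13–10.
Concept 3 vs Model S2: Model S2, 18–5.
Concept 3 vs Model S1: Model S1 wins 18–5.
Aero vs Model W: Aero wins 13–10.
Aero vs Model S2: Model S2 wins 12–11.
Aero vs Model S1: Aero, 15–8.
Model W vs Model S2: Model W wins 15–8.
Model W vs Model S1: Model W, 15–8.
Model S2–Model S1: Model S1 16–7.
Each design drops at least one matchup (Bolt loses to Aero; Concept 3 loses to Bolt; Aero loses to Model S2; Model W loses to Bolt; Model S2 loses to Bolt; Model S1 loses to Bolt); the cycle Bolt → Model S2 → Aero → Bolt rules out a Condorcet winner.

none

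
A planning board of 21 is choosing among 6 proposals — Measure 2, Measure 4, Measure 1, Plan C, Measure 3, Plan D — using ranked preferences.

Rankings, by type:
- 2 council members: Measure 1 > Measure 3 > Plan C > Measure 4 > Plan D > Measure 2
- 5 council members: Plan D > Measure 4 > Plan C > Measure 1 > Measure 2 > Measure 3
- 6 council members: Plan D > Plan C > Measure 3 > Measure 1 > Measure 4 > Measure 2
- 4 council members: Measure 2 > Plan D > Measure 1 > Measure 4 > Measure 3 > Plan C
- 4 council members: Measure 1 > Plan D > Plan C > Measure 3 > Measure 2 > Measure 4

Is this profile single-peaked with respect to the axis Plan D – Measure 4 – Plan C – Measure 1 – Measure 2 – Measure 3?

Axis positions: Plan D=1, Measure 4=2, Plan C=3, Measure 1=4, Measure 2=5, Measure 3=6.
Type 1: ranking walks positions 4-6-3-2-1-5; Measure 3 is ranked above Measure 2 even though Measure 2 lies between Measure 3 and the peak Measure 1 on the axis — preferences dip and rise again. Not single-peaked.
Type 2 (peak Plan D at position 1): ranking walks positions 1-2-3-4-5-6, expanding outward from the peak — single-peaked.
Type 3: ranking walks positions 1-3-6-4-2-5; Plan C is ranked above Measure 4 even though Measure 4 lies between Plan C and the peak Plan D on the axis — preferences dip and rise again. Not single-peaked.
Type 4: ranking walks positions 5-1-4-2-6-3; Plan D is ranked above Measure 1 even though Measure 1 lies between Plan D and the peak Measure 2 on the axis — preferences dip and rise again. Not single-peaked.
Type 5: ranking walks positions 4-1-3-6-5-2; Plan D is ranked above Plan C even though Plan C lies between Plan D and the peak Measure 1 on the axis — preferences dip and rise again. Not single-peaked.
Type 1 violates single-peakedness, so the profile is not single-peaked on this axis.

no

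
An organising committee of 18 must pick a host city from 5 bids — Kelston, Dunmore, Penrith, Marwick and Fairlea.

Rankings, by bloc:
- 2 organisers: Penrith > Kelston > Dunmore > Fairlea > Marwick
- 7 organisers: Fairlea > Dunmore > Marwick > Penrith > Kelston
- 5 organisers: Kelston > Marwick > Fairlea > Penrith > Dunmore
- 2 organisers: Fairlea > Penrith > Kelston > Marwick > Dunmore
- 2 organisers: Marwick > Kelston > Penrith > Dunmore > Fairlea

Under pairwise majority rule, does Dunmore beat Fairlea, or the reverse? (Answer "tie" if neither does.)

Ballots ranking Dunmore above Fairlea: 2 + 2 = 4.
Ballots ranking Fairlea above Dunmore: 18 − 4 = 14.
Fairlea wins the head-to-head 14–4.

Fairlea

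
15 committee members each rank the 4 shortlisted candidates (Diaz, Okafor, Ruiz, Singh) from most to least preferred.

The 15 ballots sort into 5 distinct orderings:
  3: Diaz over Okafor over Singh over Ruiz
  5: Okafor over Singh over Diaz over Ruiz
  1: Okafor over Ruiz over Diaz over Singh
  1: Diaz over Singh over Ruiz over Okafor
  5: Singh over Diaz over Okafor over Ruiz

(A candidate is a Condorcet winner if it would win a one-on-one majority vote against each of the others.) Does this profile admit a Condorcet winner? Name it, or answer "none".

none

Pairwise majorities:
Diaz–Okafor: Diaz 9–6.
Diaz vs Ruiz: Diaz wins 14–1.
Diaz vs Singh: Singh, 10–5.
Okafor–Ruiz: Okafor 14–1.
Okafor vs Singh: Okafor, 9–6.
Ruiz–Singh: Singh 14–1.
Each candidate drops at least one matchup (Diaz loses to Singh; Okafor loses to Diaz; Ruiz loses to Diaz; Singh loses to Okafor); the cycle Diaz beats Okafor beats Singh beats Diaz rules out a Condorcet winner.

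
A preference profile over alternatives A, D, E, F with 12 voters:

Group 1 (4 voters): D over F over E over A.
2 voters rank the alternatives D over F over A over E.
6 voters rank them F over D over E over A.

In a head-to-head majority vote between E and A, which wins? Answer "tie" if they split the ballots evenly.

E

Ballots ranking E above A: 4 + 6 = 10.
Ballots ranking A above E: 12 − 10 = 2.
E wins the head-to-head 10–2.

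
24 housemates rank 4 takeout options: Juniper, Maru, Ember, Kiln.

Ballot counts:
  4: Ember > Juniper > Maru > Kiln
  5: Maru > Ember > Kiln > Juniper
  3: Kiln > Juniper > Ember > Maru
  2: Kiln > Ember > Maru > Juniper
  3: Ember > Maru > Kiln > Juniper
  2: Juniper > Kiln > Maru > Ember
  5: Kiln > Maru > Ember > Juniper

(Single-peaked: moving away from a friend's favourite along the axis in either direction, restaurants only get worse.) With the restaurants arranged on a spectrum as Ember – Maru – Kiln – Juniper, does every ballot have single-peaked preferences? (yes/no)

Axis positions: Ember=1, Maru=2, Kiln=3, Juniper=4.
Cluster 1: ranking walks positions 1-4-2-3; Juniper is ranked above Maru even though Maru lies between Juniper and the peak Ember on the axis — preferences dip and rise again. Not single-peaked.
Cluster 2 (peak Maru at position 2): ranking walks positions 2-1-3-4, expanding outward from the peak — single-peaked.
Cluster 3: ranking walks positions 3-4-1-2; Ember is ranked above Maru even though Maru lies between Ember and the peak Kiln on the axis — preferences dip and rise again. Not single-peaked.
Cluster 4: ranking walks positions 3-1-2-4; Ember is ranked above Maru even though Maru lies between Ember and the peak Kiln on the axis — preferences dip and rise again. Not single-peaked.
Cluster 5 (peak Ember at position 1): ranking walks positions 1-2-3-4, expanding outward from the peak — single-peaked.
Cluster 6 (peak Juniper at position 4): ranking walks positions 4-3-2-1, expanding outward from the peak — single-peaked.
Cluster 7 (peak Kiln at position 3): ranking walks positions 3-2-1-4, expanding outward from the peak — single-peaked.
Cluster 1 violates single-peakedness, so the profile is not single-peaked on this axis.

no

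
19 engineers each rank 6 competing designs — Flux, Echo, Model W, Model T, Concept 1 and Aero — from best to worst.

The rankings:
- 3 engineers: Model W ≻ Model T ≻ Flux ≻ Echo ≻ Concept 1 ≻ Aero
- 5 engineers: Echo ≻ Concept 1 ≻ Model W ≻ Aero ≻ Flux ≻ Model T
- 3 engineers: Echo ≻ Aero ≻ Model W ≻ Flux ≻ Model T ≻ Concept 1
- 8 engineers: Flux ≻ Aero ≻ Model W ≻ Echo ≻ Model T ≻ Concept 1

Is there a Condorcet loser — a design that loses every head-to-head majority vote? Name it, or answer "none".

Concept 1

Pairwise majorities:
Flux vs Echo: Flux preferred on 3+8 = 11 ballots; Flux wins 11–8.
Flux vs Model W: 8 for Flux, 11 for Model W — Model W by 11–8.
Flux vs Model T: Flux wins 16–3.
Flux vs Concept 1: 14 to 5, Flux.
Flux vs Aero: 11 to 8, Flux.
Echo vs Model W: 8 to 11, Model W.
Echo vs Model T: Echo wins 16–3.
Echo vs Concept 1: Echo is ranked higher on 3+5+3+8 = 19 ballots, Concept 1 on 0. Echo wins 19–0.
Echo–Aero: Echo 11–8.
Model W–Model T: Model W 19–0.
Model W vs Concept 1: Model W is ranked higher on 3+3+8 = 14 ballots, Concept 1 on 5. Model W wins 14–5.
Model W vs Aero: 8 to 11, Aero.
Model T vs Concept 1: Model T wins 14–5.
Model T vs Aero: Aero, 16–3.
Concept 1–Aero: Aero 11–8.
Concept 1 loses to every other design — it is the Condorcet loser.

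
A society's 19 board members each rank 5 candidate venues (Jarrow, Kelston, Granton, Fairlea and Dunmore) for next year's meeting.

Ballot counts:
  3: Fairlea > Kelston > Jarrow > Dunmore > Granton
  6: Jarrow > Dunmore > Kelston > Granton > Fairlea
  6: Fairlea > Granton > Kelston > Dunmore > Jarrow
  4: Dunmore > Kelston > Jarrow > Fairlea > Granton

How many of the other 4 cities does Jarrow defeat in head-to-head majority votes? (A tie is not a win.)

2

Jarrow against each rival (19 organisers):
Jarrow vs Kelston: 6 to 13, Kelston.
Jarrow vs Granton: Jarrow is ranked higher on 3+6+4 = 13 ballots, Granton on 6. Jarrow wins 13–6.
Jarrow–Fairlea: Jarrow 10–9.
Jarrow vs Dunmore: Dunmore, 10–9.
Jarrow beats Granton, Fairlea; loses to Kelston, Dunmore — 2 pairwise wins.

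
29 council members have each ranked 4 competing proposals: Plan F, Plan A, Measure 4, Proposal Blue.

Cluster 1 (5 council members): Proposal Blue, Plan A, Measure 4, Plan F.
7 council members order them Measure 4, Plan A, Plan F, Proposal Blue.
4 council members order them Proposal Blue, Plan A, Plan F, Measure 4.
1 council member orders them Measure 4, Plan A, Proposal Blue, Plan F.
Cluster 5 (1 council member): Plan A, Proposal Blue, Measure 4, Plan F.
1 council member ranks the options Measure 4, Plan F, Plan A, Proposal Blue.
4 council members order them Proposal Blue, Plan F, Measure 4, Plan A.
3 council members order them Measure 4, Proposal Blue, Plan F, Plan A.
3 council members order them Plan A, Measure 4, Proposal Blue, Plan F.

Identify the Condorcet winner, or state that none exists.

Pairwise majorities:
Plan F vs Plan A: Plan A wins 21–8.
Plan F–Measure 4: Measure 4 21–8.
Plan F vs Proposal Blue: Proposal Blue, 21–8.
Plan A vs Measure 4: Measure 4 wins 16–13.
Plan A–Proposal Blue: Proposal Blue 16–13.
Measure 4–Proposal Blue: Measure 4 15–14.
Measure 4 beats each of Plan F, Plan A, Proposal Blue — Measure 4 is the Condorcet winner.

Measure 4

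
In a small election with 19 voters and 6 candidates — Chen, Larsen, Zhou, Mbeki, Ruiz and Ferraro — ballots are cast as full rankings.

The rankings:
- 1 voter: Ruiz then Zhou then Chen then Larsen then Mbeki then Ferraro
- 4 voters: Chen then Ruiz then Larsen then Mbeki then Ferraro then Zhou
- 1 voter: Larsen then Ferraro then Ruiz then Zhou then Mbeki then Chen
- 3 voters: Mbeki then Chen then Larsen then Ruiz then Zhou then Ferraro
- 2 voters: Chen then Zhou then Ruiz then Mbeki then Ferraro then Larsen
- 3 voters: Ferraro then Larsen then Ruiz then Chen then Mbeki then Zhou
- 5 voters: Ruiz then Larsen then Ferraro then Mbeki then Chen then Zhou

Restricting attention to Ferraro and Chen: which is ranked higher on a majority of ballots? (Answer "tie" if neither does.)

Ballots ranking Ferraro above Chen: 1 + 3 + 5 = 9.
Ballots ranking Chen above Ferraro: 19 − 9 = 10.
Chen wins the head-to-head 10–9.

Chen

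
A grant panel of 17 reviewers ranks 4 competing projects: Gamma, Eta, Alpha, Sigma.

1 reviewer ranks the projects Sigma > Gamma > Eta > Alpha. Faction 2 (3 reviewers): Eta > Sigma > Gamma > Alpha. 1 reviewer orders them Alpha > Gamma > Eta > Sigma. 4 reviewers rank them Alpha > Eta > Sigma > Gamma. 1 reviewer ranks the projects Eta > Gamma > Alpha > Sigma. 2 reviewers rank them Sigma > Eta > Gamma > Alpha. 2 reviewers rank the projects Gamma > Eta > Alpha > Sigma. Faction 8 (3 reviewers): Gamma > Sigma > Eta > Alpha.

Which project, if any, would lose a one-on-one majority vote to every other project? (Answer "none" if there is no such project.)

Head-to-head results (17 reviewers):
Gamma–Eta: Eta 10–7.
Gamma vs Alpha: 12 to 5, Gamma.
Gamma vs Sigma: Sigma wins 10–7.
Eta vs Alpha: Eta, 12–5.
Eta vs Sigma: Eta is ranked higher on 3+1+4+1+2 = 11 ballots, Sigma on 6. Eta wins 11–6.
Alpha vs Sigma: 8 to 9, Sigma.
Alpha loses to every other project — it is the Condorcet loser.

Alpha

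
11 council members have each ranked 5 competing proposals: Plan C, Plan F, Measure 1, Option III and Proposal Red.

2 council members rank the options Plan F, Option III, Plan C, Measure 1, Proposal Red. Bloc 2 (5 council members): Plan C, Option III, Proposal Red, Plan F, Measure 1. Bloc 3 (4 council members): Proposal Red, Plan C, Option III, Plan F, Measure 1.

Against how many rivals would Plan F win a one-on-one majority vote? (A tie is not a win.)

1

Plan F against each rival (11 council members):
Plan F vs Plan C: Plan C wins 9–2.
Plan F vs Measure 1: 2+5+4 = 11 for Plan F, 0 for Measure 1 — Plan F by 11–0.
Plan F vs Option III: Plan F preferred on 2 ballots; Option III wins 9–2.
Plan F–Proposal Red: Proposal Red 9–2.
Plan F beats Measure 1; loses to Plan C, Option III, Proposal Red — 1 pairwise win.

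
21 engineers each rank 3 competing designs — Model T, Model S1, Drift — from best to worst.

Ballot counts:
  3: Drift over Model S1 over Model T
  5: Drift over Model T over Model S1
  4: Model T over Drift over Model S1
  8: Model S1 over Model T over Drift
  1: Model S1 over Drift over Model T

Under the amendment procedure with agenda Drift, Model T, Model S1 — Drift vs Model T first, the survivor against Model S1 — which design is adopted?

Model S1

Round 1: Drift vs Model T — 9–12, Model T advances.
Round 2: Model T vs Model S1 — 9–12, Model S1 advances.
The agenda winner is Model S1.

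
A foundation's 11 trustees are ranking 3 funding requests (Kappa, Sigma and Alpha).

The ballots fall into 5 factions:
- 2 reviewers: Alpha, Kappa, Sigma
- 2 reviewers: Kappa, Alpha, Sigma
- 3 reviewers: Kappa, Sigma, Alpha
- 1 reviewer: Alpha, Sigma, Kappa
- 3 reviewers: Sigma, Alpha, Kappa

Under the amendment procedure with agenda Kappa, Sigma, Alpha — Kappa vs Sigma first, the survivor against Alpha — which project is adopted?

Round 1: Kappa vs Sigma — 7–4, Kappa advances.
Round 2: Kappa vs Alpha — 5–6, Alpha advances.
The agenda winner is Alpha.

Alpha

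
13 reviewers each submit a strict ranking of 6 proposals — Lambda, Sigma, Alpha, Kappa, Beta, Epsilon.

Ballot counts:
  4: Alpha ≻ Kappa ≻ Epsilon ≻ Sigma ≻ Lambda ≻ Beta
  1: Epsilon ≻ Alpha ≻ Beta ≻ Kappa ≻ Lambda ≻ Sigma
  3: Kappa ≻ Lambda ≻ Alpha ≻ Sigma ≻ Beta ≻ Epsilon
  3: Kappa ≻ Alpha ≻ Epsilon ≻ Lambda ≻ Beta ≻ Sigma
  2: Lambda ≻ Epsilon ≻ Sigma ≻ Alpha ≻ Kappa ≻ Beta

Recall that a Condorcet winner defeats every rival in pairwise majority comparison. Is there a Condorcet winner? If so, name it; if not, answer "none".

Head-to-head results (13 reviewers):
Lambda vs Sigma: Lambda preferred on 1+3+3+2 = 9 ballots; Lambda wins 9–4.
Lambda vs Alpha: 3+2 = 5 for Lambda, 8 for Alpha — Alpha by 8–5.
Lambda vs Kappa: 2 for Lambda, 11 for Kappa — Kappa by 11–2.
Lambda vs Beta: 12 to 1, Lambda.
Lambda vs Epsilon: Lambda is ranked higher on 3+2 = 5 ballots, Epsilon on 8. Epsilon wins 8–5.
Sigma vs Alpha: Sigma preferred on 2 ballots; Alpha wins 11–2.
Sigma vs Kappa: Sigma is ranked higher on 2 ballots, Kappa on 11. Kappa wins 11–2.
Sigma vs Beta: 9 to 4, Sigma.
Sigma vs Epsilon: 3 to 10, Epsilon.
Alpha vs Kappa: Alpha preferred on 4+1+2 = 7 ballots; Alpha wins 7–6.
Alpha vs Beta: 13 to 0, Alpha.
Alpha vs Epsilon: Alpha preferred on 4+3+3 = 10 ballots; Alpha wins 10–3.
Kappa vs Beta: Kappa preferred on 4+3+3+2 = 12 ballots; Kappa wins 12–1.
Kappa vs Epsilon: Kappa preferred on 4+3+3 = 10 ballots; Kappa wins 10–3.
Beta vs Epsilon: 3 for Beta, 10 for Epsilon — Epsilon by 10–3.
Alpha defeats every rival head-to-head and is the Condorcet winner.

Alpha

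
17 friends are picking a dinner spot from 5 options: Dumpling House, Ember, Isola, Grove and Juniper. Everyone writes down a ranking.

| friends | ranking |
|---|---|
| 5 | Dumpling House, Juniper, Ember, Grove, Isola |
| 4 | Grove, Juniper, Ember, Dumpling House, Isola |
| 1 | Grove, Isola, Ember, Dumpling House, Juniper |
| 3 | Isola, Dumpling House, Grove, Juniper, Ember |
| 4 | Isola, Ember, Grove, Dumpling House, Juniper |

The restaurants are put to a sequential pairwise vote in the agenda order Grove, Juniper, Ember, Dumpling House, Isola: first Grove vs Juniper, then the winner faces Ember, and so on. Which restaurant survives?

Ember

Round 1: Grove vs Juniper — 12–5, Grove advances.
Round 2: Grove vs Ember — 8–9, Ember advances.
Round 3: Ember vs Dumpling House — 9–8, Ember advances.
Round 4: Ember vs Isola — 9–8, Ember advances.
The agenda winner is Ember.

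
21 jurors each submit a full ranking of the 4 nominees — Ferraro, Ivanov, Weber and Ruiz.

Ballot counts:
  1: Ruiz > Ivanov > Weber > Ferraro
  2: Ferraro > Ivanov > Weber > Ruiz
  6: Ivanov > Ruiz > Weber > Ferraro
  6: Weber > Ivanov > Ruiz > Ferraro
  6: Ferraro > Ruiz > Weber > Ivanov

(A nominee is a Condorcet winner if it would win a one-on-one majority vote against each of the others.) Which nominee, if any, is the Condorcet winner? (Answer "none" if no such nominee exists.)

Pairwise majorities:
Ferraro vs Ivanov: Ivanov wins 13–8.
Ferraro vs Weber: Weber, 13–8.
Ferraro vs Ruiz: 8 to 13, Ruiz.
Ivanov–Weber: Weber 12–9.
Ivanov vs Ruiz: Ivanov, 14–7.
Weber vs Ruiz: Ruiz wins 13–8.
Every nominee loses at least once (Ferraro loses to Ivanov; Ivanov loses to Weber; Weber loses to Ruiz; Ruiz loses to Ivanov). The majority relation contains the cycle Ivanov → Ruiz → Weber → Ivanov, so there is no Condorcet winner.

none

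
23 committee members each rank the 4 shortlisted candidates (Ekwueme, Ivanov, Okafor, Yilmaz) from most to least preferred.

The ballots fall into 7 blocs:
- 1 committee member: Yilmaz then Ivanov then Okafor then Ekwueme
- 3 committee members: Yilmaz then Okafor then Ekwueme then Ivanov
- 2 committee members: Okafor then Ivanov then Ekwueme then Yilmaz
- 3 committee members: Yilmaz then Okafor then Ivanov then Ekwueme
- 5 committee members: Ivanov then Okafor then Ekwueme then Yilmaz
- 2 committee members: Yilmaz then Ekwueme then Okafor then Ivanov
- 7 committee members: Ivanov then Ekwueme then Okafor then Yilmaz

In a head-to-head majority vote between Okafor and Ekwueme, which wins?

Okafor

Ballots ranking Okafor above Ekwueme: 1 + 3 + 2 + 3 + 5 = 14.
Ballots ranking Ekwueme above Okafor: 23 − 14 = 9.
Okafor wins the head-to-head 14–9.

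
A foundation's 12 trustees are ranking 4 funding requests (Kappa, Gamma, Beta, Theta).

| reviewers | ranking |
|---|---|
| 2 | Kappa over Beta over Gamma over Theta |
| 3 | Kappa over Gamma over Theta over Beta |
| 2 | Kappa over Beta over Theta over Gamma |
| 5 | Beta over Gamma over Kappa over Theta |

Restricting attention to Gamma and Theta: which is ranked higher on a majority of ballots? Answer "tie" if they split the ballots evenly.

Ballots ranking Gamma above Theta: 2 + 3 + 5 = 10.
Ballots ranking Theta above Gamma: 12 − 10 = 2.
Gamma wins the head-to-head 10–2.

Gamma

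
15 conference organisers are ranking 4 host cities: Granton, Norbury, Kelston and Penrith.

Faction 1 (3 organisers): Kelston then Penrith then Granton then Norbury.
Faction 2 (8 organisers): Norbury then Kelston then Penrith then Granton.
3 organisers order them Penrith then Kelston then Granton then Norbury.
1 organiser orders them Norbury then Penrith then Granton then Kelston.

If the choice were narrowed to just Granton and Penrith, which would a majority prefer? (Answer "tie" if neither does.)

No ballot ranks Granton above Penrith: 0.
Ballots ranking Penrith above Granton: 15 − 0 = 15.
Penrith wins the head-to-head 15–0.

Penrith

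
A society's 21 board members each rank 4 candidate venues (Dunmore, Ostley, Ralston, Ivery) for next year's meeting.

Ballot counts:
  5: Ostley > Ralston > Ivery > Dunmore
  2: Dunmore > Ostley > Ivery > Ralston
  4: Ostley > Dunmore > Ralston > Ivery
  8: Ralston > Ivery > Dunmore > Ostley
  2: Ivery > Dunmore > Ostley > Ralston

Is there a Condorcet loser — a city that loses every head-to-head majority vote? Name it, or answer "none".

none

Pairwise majorities:
Dunmore–Ostley: Dunmore 12–9.
Dunmore vs Ralston: Ralston, 13–8.
Dunmore vs Ivery: Ivery, 15–6.
Ostley vs Ralston: Ostley preferred on 5+2+4+2 = 13 ballots; Ostley wins 13–8.
Ostley vs Ivery: 5+2+4 = 11 for Ostley, 10 for Ivery — Ostley by 11–10.
Ralston vs Ivery: Ralston preferred on 5+4+8 = 17 ballots; Ralston wins 17–4.
Every city wins at least one matchup (Dunmore beats Ostley; Ostley beats Ralston; Ralston beats Dunmore; Ivery beats Dunmore), so there is no Condorcet loser.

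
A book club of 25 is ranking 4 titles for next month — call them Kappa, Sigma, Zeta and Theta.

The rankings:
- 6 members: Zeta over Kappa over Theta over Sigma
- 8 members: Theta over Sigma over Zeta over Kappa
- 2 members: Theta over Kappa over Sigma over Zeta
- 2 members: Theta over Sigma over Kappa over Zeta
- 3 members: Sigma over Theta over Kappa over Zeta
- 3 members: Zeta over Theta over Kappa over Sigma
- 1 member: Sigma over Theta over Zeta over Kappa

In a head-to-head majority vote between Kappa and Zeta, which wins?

Ballots ranking Kappa above Zeta: 2 + 2 + 3 = 7.
Ballots ranking Zeta above Kappa: 25 − 7 = 18.
Zeta wins the head-to-head 18–7.

Zeta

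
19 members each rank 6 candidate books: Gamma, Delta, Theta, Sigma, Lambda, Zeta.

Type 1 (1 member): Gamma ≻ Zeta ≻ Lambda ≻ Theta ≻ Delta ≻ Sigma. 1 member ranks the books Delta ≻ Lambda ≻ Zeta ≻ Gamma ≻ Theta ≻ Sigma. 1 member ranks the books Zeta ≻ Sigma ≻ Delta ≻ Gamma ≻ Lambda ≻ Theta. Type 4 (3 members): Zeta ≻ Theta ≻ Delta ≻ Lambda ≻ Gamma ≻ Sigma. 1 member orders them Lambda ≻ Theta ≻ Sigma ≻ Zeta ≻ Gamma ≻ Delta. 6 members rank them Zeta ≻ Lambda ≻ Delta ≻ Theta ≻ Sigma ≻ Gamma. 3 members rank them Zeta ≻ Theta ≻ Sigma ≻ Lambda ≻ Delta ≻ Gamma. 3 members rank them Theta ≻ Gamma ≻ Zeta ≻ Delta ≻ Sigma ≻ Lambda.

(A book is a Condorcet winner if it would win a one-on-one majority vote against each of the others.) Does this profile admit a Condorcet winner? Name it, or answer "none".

Zeta

Check each pair by majority over 19 ballots:
Gamma vs Delta: Delta wins 14–5.
Gamma vs Theta: Theta, 16–3.
Gamma–Sigma: Sigma 11–8.
Gamma vs Lambda: Lambda wins 14–5.
Gamma vs Zeta: Zeta, 15–4.
Delta vs Theta: Theta, 11–8.
Delta–Sigma: Delta 14–5.
Delta vs Lambda: Lambda wins 11–8.
Delta vs Zeta: Zeta wins 18–1.
Theta vs Sigma: Theta wins 18–1.
Theta vs Lambda: Lambda wins 10–9.
Theta–Zeta: Zeta 15–4.
Sigma vs Lambda: Lambda wins 12–7.
Sigma vs Zeta: Zeta, 18–1.
Lambda vs Zeta: Zeta, 17–2.
Only Zeta has no losses; Zeta is the Condorcet winner.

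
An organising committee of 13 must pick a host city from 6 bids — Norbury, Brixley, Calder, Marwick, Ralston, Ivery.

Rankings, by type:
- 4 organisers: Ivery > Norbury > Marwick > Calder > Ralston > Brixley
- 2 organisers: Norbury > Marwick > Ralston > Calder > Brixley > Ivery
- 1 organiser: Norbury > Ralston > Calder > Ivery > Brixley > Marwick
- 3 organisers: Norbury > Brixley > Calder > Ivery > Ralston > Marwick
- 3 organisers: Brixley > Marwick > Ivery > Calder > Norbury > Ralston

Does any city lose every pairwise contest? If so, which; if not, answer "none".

none

Head-to-head results (13 organisers):
Norbury vs Brixley: Norbury wins 10–3.
Norbury vs Calder: Norbury, 10–3.
Norbury vs Marwick: Norbury preferred on 4+2+1+3 = 10 ballots; Norbury wins 10–3.
Norbury vs Ralston: Norbury preferred on 4+2+1+3+3 = 13 ballots; Norbury wins 13–0.
Norbury–Ivery: Ivery 7–6.
Brixley vs Calder: Brixley preferred on 3+3 = 6 ballots; Calder wins 7–6.
Brixley vs Marwick: Brixley wins 7–6.
Brixley vs Ralston: Ralston, 7–6.
Brixley vs Ivery: Brixley preferred on 2+3+3 = 8 ballots; Brixley wins 8–5.
Calder vs Marwick: Marwick wins 9–4.
Calder–Ralston: Calder 10–3.
Calder–Ivery: Ivery 7–6.
Marwick–Ralston: Marwick 9–4.
Marwick vs Ivery: Ivery, 8–5.
Ralston vs Ivery: 2+1 = 3 for Ralston, 10 for Ivery — Ivery by 10–3.
Each city has at least one pairwise win (Norbury beats Brixley; Brixley beats Marwick; Calder beats Brixley; Marwick beats Calder; Ralston beats Brixley; Ivery beats Norbury) — no Condorcet loser.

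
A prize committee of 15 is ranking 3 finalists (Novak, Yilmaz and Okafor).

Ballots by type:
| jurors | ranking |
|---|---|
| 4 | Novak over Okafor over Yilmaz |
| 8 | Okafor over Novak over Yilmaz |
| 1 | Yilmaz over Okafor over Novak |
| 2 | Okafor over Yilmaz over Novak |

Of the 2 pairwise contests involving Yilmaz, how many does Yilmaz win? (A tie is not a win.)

Yilmaz against each rival (15 jurors):
Yilmaz vs Novak: Novak wins 12–3.
Yilmaz–Okafor: Okafor 14–1.
Yilmaz beats no one; loses to Novak, Okafor — 0 pairwise wins.

0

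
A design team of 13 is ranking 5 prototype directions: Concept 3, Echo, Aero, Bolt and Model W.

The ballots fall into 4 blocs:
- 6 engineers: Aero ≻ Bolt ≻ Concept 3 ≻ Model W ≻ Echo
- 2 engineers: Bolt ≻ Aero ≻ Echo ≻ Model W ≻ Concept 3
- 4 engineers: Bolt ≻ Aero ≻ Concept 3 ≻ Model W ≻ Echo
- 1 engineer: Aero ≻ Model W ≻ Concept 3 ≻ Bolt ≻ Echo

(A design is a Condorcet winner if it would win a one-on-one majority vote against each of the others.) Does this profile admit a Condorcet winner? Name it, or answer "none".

Check each pair by majority over 13 ballots:
Concept 3 vs Echo: Concept 3 wins 11–2.
Concept 3 vs Aero: Aero wins 13–0.
Concept 3 vs Bolt: Bolt wins 12–1.
Concept 3 vs Model W: Concept 3 wins 10–3.
Echo vs Aero: Aero wins 13–0.
Echo vs Bolt: Bolt wins 13–0.
Echo–Model W: Model W 11–2.
Aero–Bolt: Aero 7–6.
Aero–Model W: Aero 13–0.
Bolt vs Model W: Bolt, 12–1.
Aero beats each of Concept 3, Echo, Bolt, Model W — Aero is the Condorcet winner.

Aero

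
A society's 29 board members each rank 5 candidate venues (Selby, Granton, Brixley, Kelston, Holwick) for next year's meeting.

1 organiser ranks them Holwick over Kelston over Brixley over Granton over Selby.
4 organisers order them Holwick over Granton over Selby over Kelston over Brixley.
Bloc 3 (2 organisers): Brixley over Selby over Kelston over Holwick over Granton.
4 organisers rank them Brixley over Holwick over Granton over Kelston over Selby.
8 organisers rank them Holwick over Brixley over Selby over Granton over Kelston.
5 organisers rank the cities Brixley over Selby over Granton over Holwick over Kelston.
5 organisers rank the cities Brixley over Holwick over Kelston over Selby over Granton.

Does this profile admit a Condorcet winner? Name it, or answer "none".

Head-to-head results (29 organisers):
Selby vs Granton: 20 to 9, Selby.
Selby vs Brixley: Selby preferred on 4 ballots; Brixley wins 25–4.
Selby vs Kelston: Selby is ranked higher on 4+2+8+5 = 19 ballots, Kelston on 10. Selby wins 19–10.
Selby vs Holwick: Selby preferred on 2+5 = 7 ballots; Holwick wins 22–7.
Granton vs Brixley: 4 for Granton, 25 for Brixley — Brixley by 25–4.
Granton vs Kelston: 21 to 8, Granton.
Granton vs Holwick: Granton is ranked higher on 5 ballots, Holwick on 24. Holwick wins 24–5.
Brixley vs Kelston: Brixley is ranked higher on 2+4+8+5+5 = 24 ballots, Kelston on 5. Brixley wins 24–5.
Brixley vs Holwick: 2+4+5+5 = 16 for Brixley, 13 for Holwick — Brixley by 16–13.
Kelston vs Holwick: 2 to 27, Holwick.
Brixley wins every pairwise contest, so Brixley is the Condorcet winner.

Brixley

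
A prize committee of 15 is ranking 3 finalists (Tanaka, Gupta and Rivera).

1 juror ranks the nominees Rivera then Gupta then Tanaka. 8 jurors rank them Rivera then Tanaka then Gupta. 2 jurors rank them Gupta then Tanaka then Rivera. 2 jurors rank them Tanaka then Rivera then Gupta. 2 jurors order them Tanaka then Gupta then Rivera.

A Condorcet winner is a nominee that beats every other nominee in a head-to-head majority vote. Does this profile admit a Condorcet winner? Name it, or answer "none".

Rivera

Check each pair by majority over 15 ballots:
Tanaka vs Gupta: 8+2+2 = 12 for Tanaka, 3 for Gupta — Tanaka by 12–3.
Tanaka vs Rivera: Rivera wins 9–6.
Gupta vs Rivera: Gupta preferred on 2+2 = 4 ballots; Rivera wins 11–4.
Rivera wins every pairwise contest, so Rivera is the Condorcet winner.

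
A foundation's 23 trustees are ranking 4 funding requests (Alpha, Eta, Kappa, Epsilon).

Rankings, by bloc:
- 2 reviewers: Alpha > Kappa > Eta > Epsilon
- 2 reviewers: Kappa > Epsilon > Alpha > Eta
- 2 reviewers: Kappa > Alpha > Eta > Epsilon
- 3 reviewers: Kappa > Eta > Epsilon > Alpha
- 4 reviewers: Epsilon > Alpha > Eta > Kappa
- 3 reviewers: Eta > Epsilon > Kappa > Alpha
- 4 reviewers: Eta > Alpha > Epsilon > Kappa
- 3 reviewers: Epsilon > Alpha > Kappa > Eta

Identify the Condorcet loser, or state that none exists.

Head-to-head results (23 reviewers):
Alpha vs Eta: Alpha is ranked higher on 2+2+2+4+3 = 13 ballots, Eta on 10. Alpha wins 13–10.
Alpha vs Kappa: Alpha is ranked higher on 2+4+4+3 = 13 ballots, Kappa on 10. Alpha wins 13–10.
Alpha vs Epsilon: Epsilon wins 15–8.
Eta vs Kappa: Eta is ranked higher on 4+3+4 = 11 ballots, Kappa on 12. Kappa wins 12–11.
Eta vs Epsilon: 14 to 9, Eta.
Kappa–Epsilon: Epsilon 14–9.
Every project wins at least one matchup (Alpha beats Eta; Eta beats Epsilon; Kappa beats Eta; Epsilon beats Alpha), so there is no Condorcet loser.

none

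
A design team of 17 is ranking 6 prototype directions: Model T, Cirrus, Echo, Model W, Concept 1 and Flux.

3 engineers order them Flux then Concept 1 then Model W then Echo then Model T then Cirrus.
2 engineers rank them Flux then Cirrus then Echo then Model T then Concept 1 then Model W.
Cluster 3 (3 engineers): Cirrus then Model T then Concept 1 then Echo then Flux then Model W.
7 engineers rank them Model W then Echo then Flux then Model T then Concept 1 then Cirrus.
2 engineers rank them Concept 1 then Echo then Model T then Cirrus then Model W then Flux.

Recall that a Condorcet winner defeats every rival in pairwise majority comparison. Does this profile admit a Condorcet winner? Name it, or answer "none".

none

Head-to-head results (17 engineers):
Model T vs Cirrus: Model T, 12–5.
Model T vs Echo: Echo, 14–3.
Model T vs Model W: Model W, 10–7.
Model T vs Concept 1: Model T, 12–5.
Model T–Flux: Flux 12–5.
Cirrus–Echo: Echo 12–5.
Cirrus vs Model W: Model W wins 10–7.
Cirrus vs Concept 1: Concept 1 wins 12–5.
Cirrus vs Flux: Flux wins 12–5.
Echo–Model W: Model W 10–7.
Echo vs Concept 1: Echo, 9–8.
Echo–Flux: Echo 12–5.
Model W–Concept 1: Concept 1 10–7.
Model W vs Flux: Model W wins 9–8.
Concept 1 vs Flux: Flux wins 12–5.
Every design loses at least once (Model T loses to Echo; Cirrus loses to Model T; Echo loses to Model W; Model W loses to Concept 1; Concept 1 loses to Model T; Flux loses to Echo). The majority relation contains the cycle Model T > Concept 1 > Model W > Model T, so there is no Condorcet winner.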